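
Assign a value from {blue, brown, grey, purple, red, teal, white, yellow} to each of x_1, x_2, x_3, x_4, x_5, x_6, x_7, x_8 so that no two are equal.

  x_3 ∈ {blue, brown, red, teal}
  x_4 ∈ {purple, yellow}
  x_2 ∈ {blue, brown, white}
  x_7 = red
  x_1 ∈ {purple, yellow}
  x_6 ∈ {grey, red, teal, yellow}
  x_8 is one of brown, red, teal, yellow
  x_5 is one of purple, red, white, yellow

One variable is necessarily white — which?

x_5

x_7 must be red (only option left). Remove red from x_3, x_5, x_6, x_8.
Among the 7 still-open variables, grey fits only x_6 (and all 7 values in {blue, brown, grey, purple, teal, white, yellow} must be used), so x_6 = grey.
x_1 and x_4 between them cover only {purple, yellow} — a naked pair. Remove those values from x_5, x_8.
So white goes to x_5.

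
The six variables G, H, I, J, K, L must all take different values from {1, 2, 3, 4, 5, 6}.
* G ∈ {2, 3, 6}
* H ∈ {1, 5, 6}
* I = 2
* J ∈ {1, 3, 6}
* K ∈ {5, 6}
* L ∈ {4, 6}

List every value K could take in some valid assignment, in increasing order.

5, 6

I's domain is down to {2}, so I = 2. Strike 2 from G.
Among the 5 still-open variables, 4 fits only L (and all 5 values in {1, 3, 4, 5, 6} must be used), so L = 4.
No further eliminations apply; K can still be any of 5, 6.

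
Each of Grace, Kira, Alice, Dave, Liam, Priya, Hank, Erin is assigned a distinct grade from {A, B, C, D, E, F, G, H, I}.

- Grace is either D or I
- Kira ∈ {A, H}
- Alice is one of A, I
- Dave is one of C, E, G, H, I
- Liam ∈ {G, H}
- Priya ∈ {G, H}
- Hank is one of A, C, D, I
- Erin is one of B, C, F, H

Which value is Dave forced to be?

E

The 2 variables Liam and Priya are confined to {G, H}, which locks those values in; drop them from Kira, Dave, Erin.
That leaves Kira = A. Strike A from Alice, Hank.
Alice has just one choice, so Alice = I. Remove I from Grace, Dave, Hank.
That leaves Grace = D. Eliminate D elsewhere: Hank.
Hank has just one choice, so Hank = C. So Dave, Erin can't be C.
So Dave = E.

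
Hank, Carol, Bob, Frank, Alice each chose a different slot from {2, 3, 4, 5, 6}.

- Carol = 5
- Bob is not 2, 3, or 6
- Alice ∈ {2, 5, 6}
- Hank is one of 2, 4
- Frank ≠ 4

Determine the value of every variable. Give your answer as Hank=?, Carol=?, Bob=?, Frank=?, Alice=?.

Hank=2, Carol=5, Bob=4, Frank=3, Alice=6

Carol must be 5 (only option left). Remove 5 from Bob, Frank, Alice.
Bob's domain is down to {4}, so Bob = 4. Eliminate 4 elsewhere: Hank.
Hank must be 2 (only option left). Eliminate 2 elsewhere: Frank, Alice.
Alice has just one choice, so Alice = 6. So Frank can't be 6.
Frank's domain is down to {3}, so Frank = 3.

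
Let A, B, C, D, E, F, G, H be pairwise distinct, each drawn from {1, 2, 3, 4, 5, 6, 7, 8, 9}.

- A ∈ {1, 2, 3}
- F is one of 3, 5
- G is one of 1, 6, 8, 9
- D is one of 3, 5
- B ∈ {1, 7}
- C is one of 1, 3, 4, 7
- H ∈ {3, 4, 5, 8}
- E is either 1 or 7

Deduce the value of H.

B and E share exactly the 2 values {1, 7}; by pigeonhole those values go to them, so strike 1, 7 from A, C, G.
D and F between them cover only {3, 5} — a naked pair. Remove those values from A, C, H.
That leaves A = 2.
C must be 4 (only option left). So H can't be 4.
So H = 8.

8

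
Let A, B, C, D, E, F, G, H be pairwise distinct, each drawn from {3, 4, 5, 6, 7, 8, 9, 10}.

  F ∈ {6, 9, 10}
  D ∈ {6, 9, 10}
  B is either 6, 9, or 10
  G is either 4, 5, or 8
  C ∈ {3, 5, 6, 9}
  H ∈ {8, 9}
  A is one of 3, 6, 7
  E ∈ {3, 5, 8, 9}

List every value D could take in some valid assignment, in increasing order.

6, 9, 10

The 8 variables together cover exactly {3, 4, 5, 6, 7, 8, 9, 10} — 8 values for 8 variables — and 4 appears only in G's list, so G = 4.
The 7 still-open variables together cover exactly {3, 5, 6, 7, 8, 9, 10} — 7 values for 7 variables — and 7 appears only in A's list, so A = 7.
B, D, F share exactly the 3 values {6, 9, 10}; by pigeonhole those values go to them, so strike 6, 9, 10 from C, E, H.
H's domain is down to {8}, so H = 8. Strike 8 from E.
No further eliminations apply; D can still be any of 6, 9, 10.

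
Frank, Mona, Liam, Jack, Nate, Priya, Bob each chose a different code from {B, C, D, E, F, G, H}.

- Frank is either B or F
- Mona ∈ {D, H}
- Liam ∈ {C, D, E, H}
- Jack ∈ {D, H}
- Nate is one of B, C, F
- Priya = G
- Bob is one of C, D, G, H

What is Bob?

Priya has just one choice, so Priya = G. Eliminate G elsewhere: Bob.
Among the 6 still-open variables, E fits only Liam (and all 6 values in {B, C, D, E, F, H} must be used), so Liam = E.
The 2 variables Mona and Jack are confined to {D, H}, which locks those values in; drop them from Bob.
So Bob = C.

C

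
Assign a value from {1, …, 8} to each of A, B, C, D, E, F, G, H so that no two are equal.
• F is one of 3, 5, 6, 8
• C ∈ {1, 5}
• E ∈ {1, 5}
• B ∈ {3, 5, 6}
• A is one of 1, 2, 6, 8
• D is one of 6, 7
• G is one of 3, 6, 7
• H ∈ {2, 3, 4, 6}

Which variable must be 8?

Among the 8 variables, 4 fits only H (and all 8 values in {1, 2, 3, 4, 5, 6, 7, 8} must be used), so H = 4.
Among the 7 still-open variables, 2 fits only A (and all 7 values in {1, 2, 3, 5, 6, 7, 8} must be used), so A = 2.
Among the 6 still-open variables, 8 fits only F (and all 6 values in {1, 3, 5, 6, 7, 8} must be used), so F = 8.

F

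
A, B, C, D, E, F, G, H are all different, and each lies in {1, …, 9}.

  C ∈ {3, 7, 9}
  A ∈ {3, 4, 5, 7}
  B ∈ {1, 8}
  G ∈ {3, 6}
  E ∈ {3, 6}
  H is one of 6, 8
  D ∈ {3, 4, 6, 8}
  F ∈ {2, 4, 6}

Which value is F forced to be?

The 2 variables E and G are confined to {3, 6}, which locks those values in; drop them from A, C, D, F, H.
That leaves H = 8. Eliminate 8 elsewhere: B, D.
B's domain is down to {1}, so B = 1.
D has just one choice, so D = 4. Eliminate 4 elsewhere: A, F.
So F = 2.

2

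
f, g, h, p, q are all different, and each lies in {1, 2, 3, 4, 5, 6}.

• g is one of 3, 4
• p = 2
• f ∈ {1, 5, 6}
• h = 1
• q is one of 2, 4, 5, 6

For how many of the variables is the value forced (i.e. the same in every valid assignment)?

2

h has just one choice, so h = 1. Eliminate 1 elsewhere: f.
That leaves p = 2. Strike 2 from q.
Determined: h=1, p=2. The other variables each still have more than one consistent value. That makes 2.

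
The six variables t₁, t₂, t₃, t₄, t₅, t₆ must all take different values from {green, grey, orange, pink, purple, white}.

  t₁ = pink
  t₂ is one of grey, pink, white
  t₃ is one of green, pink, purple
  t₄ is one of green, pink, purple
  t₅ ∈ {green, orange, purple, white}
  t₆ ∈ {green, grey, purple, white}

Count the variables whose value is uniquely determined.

2

t₁ must be pink (only option left). Remove pink from t₂, t₃, t₄.
Among the 5 still-open variables, orange fits only t₅ (and all 5 values in {green, grey, orange, purple, white} must be used), so t₅ = orange.
t₃ and t₄ share exactly the 2 values {green, purple}; by pigeonhole those values go to them, so strike green, purple from t₆.
Determined: t₁=pink, t₅=orange. The other variables each still have more than one consistent value. That makes 2.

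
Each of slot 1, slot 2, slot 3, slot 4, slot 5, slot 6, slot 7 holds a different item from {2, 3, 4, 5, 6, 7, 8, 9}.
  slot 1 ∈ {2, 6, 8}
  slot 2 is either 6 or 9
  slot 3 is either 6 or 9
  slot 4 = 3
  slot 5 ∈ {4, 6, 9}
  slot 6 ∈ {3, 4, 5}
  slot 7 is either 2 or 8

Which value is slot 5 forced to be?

slot 4 must be 3 (only option left). Strike 3 from slot 6.
Among the 6 still-open variables, 5 fits only slot 6 (and all 6 values in {2, 4, 5, 6, 8, 9} must be used), so slot 6 = 5.
Among the 5 still-open variables, 4 fits only slot 5 (and all 5 values in {2, 4, 6, 8, 9} must be used), so slot 5 = 4.

4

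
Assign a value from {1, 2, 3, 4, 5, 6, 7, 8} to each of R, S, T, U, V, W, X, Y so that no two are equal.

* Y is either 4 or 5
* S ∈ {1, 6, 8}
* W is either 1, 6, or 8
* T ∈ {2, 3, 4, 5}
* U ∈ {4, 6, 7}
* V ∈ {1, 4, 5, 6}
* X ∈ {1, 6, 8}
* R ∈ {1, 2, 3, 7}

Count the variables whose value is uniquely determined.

S, W, X between them cover only {1, 6, 8} — a naked triple. Remove those values from R, U, V.
V and Y between them cover only {4, 5} — a naked pair. Remove those values from T, U.
U's domain is down to {7}, so U = 7. Eliminate 7 elsewhere: R.
Determined: U=7. The other variables each still have more than one consistent value. That makes 1.

1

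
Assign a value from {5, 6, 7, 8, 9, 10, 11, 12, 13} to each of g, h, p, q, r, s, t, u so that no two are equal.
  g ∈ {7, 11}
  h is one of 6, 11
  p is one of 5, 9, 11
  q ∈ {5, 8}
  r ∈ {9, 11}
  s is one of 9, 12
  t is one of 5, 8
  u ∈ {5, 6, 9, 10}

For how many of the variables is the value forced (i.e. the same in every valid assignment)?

Among the 8 variables, 7 fits only g (and all 8 values in {5, 6, 7, 8, 9, 10, 11, 12} must be used), so g = 7.
The 7 still-open variables draw from only 7 values {5, 6, 8, 9, 10, 11, 12}, so each is used; only u can be 10, hence u = 10.
Among the 6 still-open variables, 6 fits only h (and all 6 values in {5, 6, 8, 9, 11, 12} must be used), so h = 6.
Among the 5 still-open variables, 12 fits only s (and all 5 values in {5, 8, 9, 11, 12} must be used), so s = 12.
q and t between them cover only {5, 8} — a naked pair. Remove those values from p.
Determined: g=7, h=6, s=12, u=10. The other variables each still have more than one consistent value. That makes 4.

4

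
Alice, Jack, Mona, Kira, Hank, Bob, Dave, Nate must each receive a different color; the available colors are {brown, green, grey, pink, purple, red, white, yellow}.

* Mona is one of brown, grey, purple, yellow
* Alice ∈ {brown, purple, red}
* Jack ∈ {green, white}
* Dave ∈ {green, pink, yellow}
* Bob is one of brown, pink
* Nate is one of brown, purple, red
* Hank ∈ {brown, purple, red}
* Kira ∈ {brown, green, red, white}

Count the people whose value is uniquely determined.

3

Among the 8 variables, grey fits only Mona (and all 8 values in {brown, green, grey, pink, purple, red, white, yellow} must be used), so Mona = grey.
The 7 still-open variables together cover exactly {brown, green, pink, purple, red, white, yellow} — 7 values for 7 variables — and yellow appears only in Dave's list, so Dave = yellow.
The 6 still-open variables together cover exactly {brown, green, pink, purple, red, white} — 6 values for 6 variables — and pink appears only in Bob's list, so Bob = pink.
The 3 variables Alice, Hank, Nate are confined to {brown, purple, red}, which locks those values in; drop them from Kira.
Determined: Mona=grey, Bob=pink, Dave=yellow. The other people each still have more than one consistent value. That makes 3.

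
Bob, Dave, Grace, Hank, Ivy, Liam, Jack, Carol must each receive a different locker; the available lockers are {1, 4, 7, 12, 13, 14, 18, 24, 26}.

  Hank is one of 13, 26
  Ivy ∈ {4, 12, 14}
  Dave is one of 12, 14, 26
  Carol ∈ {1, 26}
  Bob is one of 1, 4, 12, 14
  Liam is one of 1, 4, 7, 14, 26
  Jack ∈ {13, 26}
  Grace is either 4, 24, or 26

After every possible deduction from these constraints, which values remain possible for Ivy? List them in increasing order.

4, 12, 14

Among the 8 variables, 7 fits only Liam (and all 8 values in {1, 4, 7, 12, 13, 14, 24, 26} must be used), so Liam = 7.
The 7 still-open variables draw from only 7 values {1, 4, 12, 13, 14, 24, 26}, so each is used; only Grace can be 24, hence Grace = 24.
The 2 variables Hank and Jack are confined to {13, 26}, which locks those values in; drop them from Dave, Carol.
That leaves Carol = 1. Eliminate 1 elsewhere: Bob.
No further eliminations apply; Ivy can still be any of 4, 12, 14.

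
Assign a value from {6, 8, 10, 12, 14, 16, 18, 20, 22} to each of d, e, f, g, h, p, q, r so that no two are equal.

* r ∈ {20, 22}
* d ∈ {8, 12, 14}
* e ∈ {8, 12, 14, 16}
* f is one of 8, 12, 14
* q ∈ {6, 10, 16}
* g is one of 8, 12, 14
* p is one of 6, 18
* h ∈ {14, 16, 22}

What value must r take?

20

d, f, g between them cover only {8, 12, 14} — a naked triple. Remove those values from e, h.
e has just one choice, so e = 16. Remove 16 from h, q.
h's domain is down to {22}, so h = 22. So r can't be 22.
So r = 20.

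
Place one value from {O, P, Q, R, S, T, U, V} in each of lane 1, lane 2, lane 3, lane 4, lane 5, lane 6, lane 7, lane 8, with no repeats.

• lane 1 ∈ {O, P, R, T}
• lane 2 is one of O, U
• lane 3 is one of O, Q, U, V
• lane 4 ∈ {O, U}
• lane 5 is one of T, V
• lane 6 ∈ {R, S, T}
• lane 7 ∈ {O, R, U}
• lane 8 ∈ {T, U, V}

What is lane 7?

R

The 8 variables together cover exactly {O, P, Q, R, S, T, U, V} — 8 values for 8 variables — and P appears only in lane 1's list, so lane 1 = P.
Among the 7 still-open variables, Q fits only lane 3 (and all 7 values in {O, Q, R, S, T, U, V} must be used), so lane 3 = Q.
The 6 still-open variables draw from only 6 values {O, R, S, T, U, V}, so each is used; only lane 6 can be S, hence lane 6 = S.
The 5 still-open variables draw from only 5 values {O, R, T, U, V}, so each is used; only lane 7 can be R, hence lane 7 = R.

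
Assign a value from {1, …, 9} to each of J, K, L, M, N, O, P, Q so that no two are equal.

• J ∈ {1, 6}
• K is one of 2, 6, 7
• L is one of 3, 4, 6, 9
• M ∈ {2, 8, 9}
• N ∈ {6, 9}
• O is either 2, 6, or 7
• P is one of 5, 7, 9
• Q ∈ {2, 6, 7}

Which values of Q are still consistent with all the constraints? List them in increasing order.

The 3 variables K, O, Q are confined to {2, 6, 7}, which locks those values in; drop them from J, L, M, N, P.
J's domain is down to {1}, so J = 1.
N's domain is down to {9}, so N = 9. Eliminate 9 elsewhere: L, M, P.
P's domain is down to {5}, so P = 5.
That leaves M = 8.
No further eliminations apply; Q can still be any of 2, 6, 7.

2, 6, 7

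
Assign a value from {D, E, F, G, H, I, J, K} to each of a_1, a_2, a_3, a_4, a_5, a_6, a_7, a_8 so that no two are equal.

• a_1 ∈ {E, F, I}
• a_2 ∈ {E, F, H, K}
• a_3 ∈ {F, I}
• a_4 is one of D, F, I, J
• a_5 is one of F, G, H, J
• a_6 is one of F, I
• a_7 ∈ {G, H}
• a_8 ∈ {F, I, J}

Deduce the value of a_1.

E

The 8 variables together cover exactly {D, E, F, G, H, I, J, K} — 8 values for 8 variables — and D appears only in a_4's list, so a_4 = D.
Among the 7 still-open variables, K fits only a_2 (and all 7 values in {E, F, G, H, I, J, K} must be used), so a_2 = K.
Among the 6 still-open variables, E fits only a_1 (and all 6 values in {E, F, G, H, I, J} must be used), so a_1 = E.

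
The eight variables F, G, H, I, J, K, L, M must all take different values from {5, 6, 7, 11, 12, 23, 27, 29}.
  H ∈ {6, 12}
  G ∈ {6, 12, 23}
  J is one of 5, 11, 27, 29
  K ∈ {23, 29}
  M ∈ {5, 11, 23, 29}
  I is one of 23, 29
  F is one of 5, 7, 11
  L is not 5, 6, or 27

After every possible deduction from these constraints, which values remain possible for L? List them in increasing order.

Among the 8 variables, 27 fits only J (and all 8 values in {5, 6, 7, 11, 12, 23, 27, 29} must be used), so J = 27.
The 2 variables I and K are confined to {23, 29}, which locks those values in; drop them from G, L, M.
G and H between them cover only {6, 12} — a naked pair. Remove those values from L.
No further eliminations apply; L can still be any of 7, 11.

7, 11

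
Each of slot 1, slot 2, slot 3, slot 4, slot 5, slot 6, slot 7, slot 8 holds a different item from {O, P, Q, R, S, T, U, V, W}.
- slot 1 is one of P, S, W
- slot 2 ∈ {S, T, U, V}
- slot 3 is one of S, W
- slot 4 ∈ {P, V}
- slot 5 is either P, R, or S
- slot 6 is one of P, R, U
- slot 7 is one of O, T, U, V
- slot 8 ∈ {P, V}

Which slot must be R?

The 8 variables together cover exactly {O, P, R, S, T, U, V, W} — 8 values for 8 variables — and O appears only in slot 7's list, so slot 7 = O.
Among the 7 still-open variables, T fits only slot 2 (and all 7 values in {P, R, S, T, U, V, W} must be used), so slot 2 = T.
The 6 still-open variables draw from only 6 values {P, R, S, U, V, W}, so each is used; only slot 6 can be U, hence slot 6 = U.
The 5 still-open variables together cover exactly {P, R, S, V, W} — 5 values for 5 variables — and R appears only in slot 5's list, so slot 5 = R.

slot 5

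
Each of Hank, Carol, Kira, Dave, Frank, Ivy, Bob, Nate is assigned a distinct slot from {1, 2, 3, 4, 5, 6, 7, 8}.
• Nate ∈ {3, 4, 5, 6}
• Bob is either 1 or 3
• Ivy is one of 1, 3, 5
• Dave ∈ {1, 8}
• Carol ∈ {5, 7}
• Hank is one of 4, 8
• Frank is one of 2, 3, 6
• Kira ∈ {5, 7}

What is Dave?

The 8 variables together cover exactly {1, 2, 3, 4, 5, 6, 7, 8} — 8 values for 8 variables — and 2 appears only in Frank's list, so Frank = 2.
The 7 still-open variables together cover exactly {1, 3, 4, 5, 6, 7, 8} — 7 values for 7 variables — and 6 appears only in Nate's list, so Nate = 6.
Among the 6 still-open variables, 4 fits only Hank (and all 6 values in {1, 3, 4, 5, 7, 8} must be used), so Hank = 4.
The 5 still-open variables together cover exactly {1, 3, 5, 7, 8} — 5 values for 5 variables — and 8 appears only in Dave's list, so Dave = 8.

8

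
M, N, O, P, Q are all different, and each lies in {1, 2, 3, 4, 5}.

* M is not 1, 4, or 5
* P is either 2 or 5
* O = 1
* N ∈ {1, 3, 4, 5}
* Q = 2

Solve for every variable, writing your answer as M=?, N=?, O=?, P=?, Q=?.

O must be 1 (only option left). So N can't be 1.
That leaves Q = 2. Strike 2 from M, P.
M has just one choice, so M = 3. Remove 3 from N.
P has just one choice, so P = 5. Remove 5 from N.
That leaves N = 4.

M=3, N=4, O=1, P=5, Q=2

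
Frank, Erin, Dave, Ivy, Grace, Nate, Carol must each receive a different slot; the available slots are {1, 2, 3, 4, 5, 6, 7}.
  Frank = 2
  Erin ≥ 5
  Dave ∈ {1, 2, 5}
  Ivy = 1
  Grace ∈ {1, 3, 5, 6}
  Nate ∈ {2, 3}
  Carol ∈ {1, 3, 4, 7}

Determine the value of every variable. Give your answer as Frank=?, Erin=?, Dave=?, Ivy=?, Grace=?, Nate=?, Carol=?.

Frank=2, Erin=7, Dave=5, Ivy=1, Grace=6, Nate=3, Carol=4

Frank's domain is down to {2}, so Frank = 2. Remove 2 from Dave, Nate.
Ivy's domain is down to {1}, so Ivy = 1. So Dave, Grace, Carol can't be 1.
Nate's domain is down to {3}, so Nate = 3. Remove 3 from Grace, Carol.
That leaves Dave = 5. Remove 5 from Erin, Grace.
Grace must be 6 (only option left). So Erin can't be 6.
Erin has just one choice, so Erin = 7. Strike 7 from Carol.
That leaves Carol = 4.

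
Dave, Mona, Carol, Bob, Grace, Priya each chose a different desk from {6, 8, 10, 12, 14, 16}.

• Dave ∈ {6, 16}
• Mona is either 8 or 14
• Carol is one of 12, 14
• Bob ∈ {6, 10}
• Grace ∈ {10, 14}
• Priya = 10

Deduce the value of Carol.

12

Priya has just one choice, so Priya = 10. So Bob, Grace can't be 10.
Bob has just one choice, so Bob = 6. Eliminate 6 elsewhere: Dave.
Grace has just one choice, so Grace = 14. Eliminate 14 elsewhere: Mona, Carol.
So Carol = 12.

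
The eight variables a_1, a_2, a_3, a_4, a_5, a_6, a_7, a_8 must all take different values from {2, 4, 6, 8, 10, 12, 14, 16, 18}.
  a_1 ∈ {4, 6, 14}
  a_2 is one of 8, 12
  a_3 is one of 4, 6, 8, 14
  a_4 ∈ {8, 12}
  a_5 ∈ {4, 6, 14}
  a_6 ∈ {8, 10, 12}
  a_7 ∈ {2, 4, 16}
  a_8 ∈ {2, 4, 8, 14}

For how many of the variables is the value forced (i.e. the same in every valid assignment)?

3

The 8 variables together cover exactly {2, 4, 6, 8, 10, 12, 14, 16} — 8 values for 8 variables — and 10 appears only in a_6's list, so a_6 = 10.
Among the 7 still-open variables, 16 fits only a_7 (and all 7 values in {2, 4, 6, 8, 12, 14, 16} must be used), so a_7 = 16.
The 6 still-open variables together cover exactly {2, 4, 6, 8, 12, 14} — 6 values for 6 variables — and 2 appears only in a_8's list, so a_8 = 2.
a_2 and a_4 share exactly the 2 values {8, 12}; by pigeonhole those values go to them, so strike 8, 12 from a_3.
Determined: a_6=10, a_7=16, a_8=2. The other variables each still have more than one consistent value. That makes 3.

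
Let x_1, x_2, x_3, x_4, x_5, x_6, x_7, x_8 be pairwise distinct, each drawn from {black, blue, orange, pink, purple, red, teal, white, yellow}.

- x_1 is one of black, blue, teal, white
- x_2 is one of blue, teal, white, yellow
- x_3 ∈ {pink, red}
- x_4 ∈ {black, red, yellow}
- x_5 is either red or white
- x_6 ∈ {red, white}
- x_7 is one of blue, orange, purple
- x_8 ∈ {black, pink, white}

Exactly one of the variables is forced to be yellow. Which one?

x_5 and x_6 between them cover only {red, white} — a naked pair. Remove those values from x_1, x_2, x_3, x_4, x_8.
x_3's domain is down to {pink}, so x_3 = pink. So x_8 can't be pink.
x_8's domain is down to {black}, so x_8 = black. Eliminate black elsewhere: x_1, x_4.
So yellow goes to x_4.

x_4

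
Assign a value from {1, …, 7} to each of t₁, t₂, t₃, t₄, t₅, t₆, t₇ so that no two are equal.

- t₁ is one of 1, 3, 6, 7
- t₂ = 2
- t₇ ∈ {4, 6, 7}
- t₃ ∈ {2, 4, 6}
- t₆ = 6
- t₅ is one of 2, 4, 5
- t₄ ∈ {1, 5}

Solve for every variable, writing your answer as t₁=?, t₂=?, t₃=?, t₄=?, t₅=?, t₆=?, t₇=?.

t₁=3, t₂=2, t₃=4, t₄=1, t₅=5, t₆=6, t₇=7

t₂ must be 2 (only option left). Eliminate 2 elsewhere: t₃, t₅.
t₆ has just one choice, so t₆ = 6. Remove 6 from t₁, t₃, t₇.
t₃ has just one choice, so t₃ = 4. Remove 4 from t₅, t₇.
t₅ must be 5 (only option left). Eliminate 5 elsewhere: t₄.
That leaves t₇ = 7. Strike 7 from t₁.
That leaves t₄ = 1. So t₁ can't be 1.
t₁ has just one choice, so t₁ = 3.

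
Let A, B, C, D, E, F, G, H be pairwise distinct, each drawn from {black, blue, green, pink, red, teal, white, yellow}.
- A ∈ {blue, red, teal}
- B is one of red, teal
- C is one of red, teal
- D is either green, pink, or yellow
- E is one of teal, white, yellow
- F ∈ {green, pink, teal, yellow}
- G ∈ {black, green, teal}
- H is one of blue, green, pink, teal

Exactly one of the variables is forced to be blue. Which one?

Among the 8 variables, black fits only G (and all 8 values in {black, blue, green, pink, red, teal, white, yellow} must be used), so G = black.
Among the 7 still-open variables, white fits only E (and all 7 values in {blue, green, pink, red, teal, white, yellow} must be used), so E = white.
The 2 variables B and C are confined to {red, teal}, which locks those values in; drop them from A, F, H.
So blue goes to A.

A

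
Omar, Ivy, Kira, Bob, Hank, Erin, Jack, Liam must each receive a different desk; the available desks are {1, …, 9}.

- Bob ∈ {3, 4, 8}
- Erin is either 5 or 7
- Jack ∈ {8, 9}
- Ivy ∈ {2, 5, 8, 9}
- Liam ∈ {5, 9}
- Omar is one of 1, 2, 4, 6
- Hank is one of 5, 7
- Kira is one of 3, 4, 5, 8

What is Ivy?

Hank and Erin between them cover only {5, 7} — a naked pair. Remove those values from Ivy, Kira, Liam.
That leaves Liam = 9. Eliminate 9 elsewhere: Ivy, Jack.
Jack has just one choice, so Jack = 8. Remove 8 from Ivy, Kira, Bob.
So Ivy = 2.

2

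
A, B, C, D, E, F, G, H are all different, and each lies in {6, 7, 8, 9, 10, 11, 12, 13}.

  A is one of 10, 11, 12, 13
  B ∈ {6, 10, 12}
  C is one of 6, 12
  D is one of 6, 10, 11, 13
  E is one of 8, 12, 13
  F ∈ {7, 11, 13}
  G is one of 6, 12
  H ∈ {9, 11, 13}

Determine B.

The 8 variables together cover exactly {6, 7, 8, 9, 10, 11, 12, 13} — 8 values for 8 variables — and 7 appears only in F's list, so F = 7.
Among the 7 still-open variables, 8 fits only E (and all 7 values in {6, 8, 9, 10, 11, 12, 13} must be used), so E = 8.
The 6 still-open variables draw from only 6 values {6, 9, 10, 11, 12, 13}, so each is used; only H can be 9, hence H = 9.
The 2 variables C and G are confined to {6, 12}, which locks those values in; drop them from A, B, D.
So B = 10.

10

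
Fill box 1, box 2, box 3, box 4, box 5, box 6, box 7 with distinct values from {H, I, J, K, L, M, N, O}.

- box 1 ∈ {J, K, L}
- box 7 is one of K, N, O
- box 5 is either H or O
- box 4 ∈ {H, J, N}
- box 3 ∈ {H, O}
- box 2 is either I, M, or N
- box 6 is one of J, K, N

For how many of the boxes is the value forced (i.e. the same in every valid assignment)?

box 3 and box 5 share exactly the 2 values {H, O}; by pigeonhole those values go to them, so strike H, O from box 4, box 7.
The 3 variables box 4, box 6, box 7 are confined to {J, K, N}, which locks those values in; drop them from box 1, box 2.
box 1 must be L (only option left).
Determined: box 1=L. The other boxes each still have more than one consistent value. That makes 1.

1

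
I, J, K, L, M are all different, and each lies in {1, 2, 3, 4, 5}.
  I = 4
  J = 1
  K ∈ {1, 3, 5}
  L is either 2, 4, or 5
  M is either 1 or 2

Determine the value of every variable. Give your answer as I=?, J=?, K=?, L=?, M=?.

I=4, J=1, K=3, L=5, M=2

I's domain is down to {4}, so I = 4. So L can't be 4.
J's domain is down to {1}, so J = 1. Remove 1 from K, M.
That leaves M = 2. Eliminate 2 elsewhere: L.
L's domain is down to {5}, so L = 5. Strike 5 from K.
K must be 3 (only option left).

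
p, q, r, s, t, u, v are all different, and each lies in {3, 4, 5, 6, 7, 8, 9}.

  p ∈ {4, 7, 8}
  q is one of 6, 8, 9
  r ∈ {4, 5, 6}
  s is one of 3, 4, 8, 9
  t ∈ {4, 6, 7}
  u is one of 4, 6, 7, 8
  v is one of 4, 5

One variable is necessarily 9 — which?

The 7 variables draw from only 7 values {3, 4, 5, 6, 7, 8, 9}, so each is used; only s can be 3, hence s = 3.
Among the 6 still-open variables, 9 fits only q (and all 6 values in {4, 5, 6, 7, 8, 9} must be used), so q = 9.

q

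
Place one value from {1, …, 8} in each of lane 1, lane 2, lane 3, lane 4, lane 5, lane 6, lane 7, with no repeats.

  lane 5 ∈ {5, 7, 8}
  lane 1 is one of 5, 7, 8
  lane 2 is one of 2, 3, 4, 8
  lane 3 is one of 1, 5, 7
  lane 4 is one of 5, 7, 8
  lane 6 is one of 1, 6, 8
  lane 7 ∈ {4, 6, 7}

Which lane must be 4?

lane 1, lane 4, lane 5 between them cover only {5, 7, 8} — a naked triple. Remove those values from lane 2, lane 3, lane 6, lane 7.
lane 3 has just one choice, so lane 3 = 1. Remove 1 from lane 6.
That leaves lane 6 = 6. So lane 7 can't be 6.
So 4 goes to lane 7.

lane 7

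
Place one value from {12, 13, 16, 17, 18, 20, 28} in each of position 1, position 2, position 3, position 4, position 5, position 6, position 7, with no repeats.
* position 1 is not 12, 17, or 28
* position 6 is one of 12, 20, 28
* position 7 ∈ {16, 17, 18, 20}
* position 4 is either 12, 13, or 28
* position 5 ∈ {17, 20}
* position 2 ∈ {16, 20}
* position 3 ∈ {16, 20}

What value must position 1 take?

position 2 and position 3 share exactly the 2 values {16, 20}; by pigeonhole those values go to them, so strike 16, 20 from position 1, position 5, position 6, position 7.
position 5 must be 17 (only option left). Eliminate 17 elsewhere: position 7.
position 7 has just one choice, so position 7 = 18. Remove 18 from position 1.
So position 1 = 13.

13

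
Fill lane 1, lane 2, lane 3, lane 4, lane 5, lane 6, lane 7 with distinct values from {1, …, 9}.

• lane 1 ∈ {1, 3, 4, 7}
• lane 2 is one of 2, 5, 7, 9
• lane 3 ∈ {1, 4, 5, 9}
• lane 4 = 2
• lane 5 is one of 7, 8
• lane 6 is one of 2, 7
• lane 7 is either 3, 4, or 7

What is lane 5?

8

lane 4 has just one choice, so lane 4 = 2. So lane 2, lane 6 can't be 2.
lane 6's domain is down to {7}, so lane 6 = 7. Strike 7 from lane 1, lane 2, lane 5, lane 7.
So lane 5 = 8.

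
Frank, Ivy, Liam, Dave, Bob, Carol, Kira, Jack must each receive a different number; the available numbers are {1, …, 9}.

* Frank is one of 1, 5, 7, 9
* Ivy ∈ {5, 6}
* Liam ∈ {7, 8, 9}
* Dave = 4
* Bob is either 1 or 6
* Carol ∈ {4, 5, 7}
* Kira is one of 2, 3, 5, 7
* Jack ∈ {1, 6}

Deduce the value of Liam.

8

Dave's domain is down to {4}, so Dave = 4. Strike 4 from Carol.
Bob and Jack between them cover only {1, 6} — a naked pair. Remove those values from Frank, Ivy.
Ivy must be 5 (only option left). So Frank, Carol, Kira can't be 5.
Carol must be 7 (only option left). Strike 7 from Frank, Liam, Kira.
Frank must be 9 (only option left). So Liam can't be 9.
So Liam = 8.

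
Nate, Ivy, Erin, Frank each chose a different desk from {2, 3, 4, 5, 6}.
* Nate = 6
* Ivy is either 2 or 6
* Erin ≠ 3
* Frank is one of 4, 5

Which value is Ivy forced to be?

2

Nate must be 6 (only option left). Remove 6 from Ivy, Erin.
So Ivy = 2.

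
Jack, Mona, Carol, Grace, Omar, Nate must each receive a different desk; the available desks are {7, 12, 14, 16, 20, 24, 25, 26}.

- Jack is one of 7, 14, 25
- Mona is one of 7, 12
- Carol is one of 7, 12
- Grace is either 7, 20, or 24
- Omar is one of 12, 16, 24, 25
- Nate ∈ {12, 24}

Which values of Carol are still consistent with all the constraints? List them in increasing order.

Mona and Carol share exactly the 2 values {7, 12}; by pigeonhole those values go to them, so strike 7, 12 from Jack, Grace, Omar, Nate.
That leaves Nate = 24. Remove 24 from Grace, Omar.
Grace has just one choice, so Grace = 20.
No further eliminations apply; Carol can still be any of 7, 12.

7, 12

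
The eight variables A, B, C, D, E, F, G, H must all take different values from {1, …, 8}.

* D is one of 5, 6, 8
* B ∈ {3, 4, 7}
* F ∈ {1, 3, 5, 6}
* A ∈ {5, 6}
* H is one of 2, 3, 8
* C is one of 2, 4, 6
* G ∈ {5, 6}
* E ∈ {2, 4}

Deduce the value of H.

3

The 8 variables draw from only 8 values {1, 2, 3, 4, 5, 6, 7, 8}, so each is used; only F can be 1, hence F = 1.
The 7 still-open variables together cover exactly {2, 3, 4, 5, 6, 7, 8} — 7 values for 7 variables — and 7 appears only in B's list, so B = 7.
Among the 6 still-open variables, 3 fits only H (and all 6 values in {2, 3, 4, 5, 6, 8} must be used), so H = 3.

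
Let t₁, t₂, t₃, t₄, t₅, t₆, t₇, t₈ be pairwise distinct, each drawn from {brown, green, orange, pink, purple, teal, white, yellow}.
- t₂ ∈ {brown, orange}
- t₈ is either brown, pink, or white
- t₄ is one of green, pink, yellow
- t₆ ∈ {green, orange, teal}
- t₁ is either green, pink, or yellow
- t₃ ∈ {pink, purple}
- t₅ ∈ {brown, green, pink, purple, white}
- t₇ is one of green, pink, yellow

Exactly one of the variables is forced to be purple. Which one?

The 8 variables together cover exactly {brown, green, orange, pink, purple, teal, white, yellow} — 8 values for 8 variables — and teal appears only in t₆'s list, so t₆ = teal.
The 7 still-open variables draw from only 7 values {brown, green, orange, pink, purple, white, yellow}, so each is used; only t₂ can be orange, hence t₂ = orange.
t₁, t₄, t₇ share exactly the 3 values {green, pink, yellow}; by pigeonhole those values go to them, so strike green, pink, yellow from t₃, t₅, t₈.
So purple goes to t₃.

t₃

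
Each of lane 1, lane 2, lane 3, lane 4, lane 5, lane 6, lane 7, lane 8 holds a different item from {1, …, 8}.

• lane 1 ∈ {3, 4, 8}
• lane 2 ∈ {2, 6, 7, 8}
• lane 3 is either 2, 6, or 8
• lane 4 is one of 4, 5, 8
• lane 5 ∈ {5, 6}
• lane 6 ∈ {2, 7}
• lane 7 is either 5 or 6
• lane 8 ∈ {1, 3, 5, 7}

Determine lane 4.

The 8 variables together cover exactly {1, 2, 3, 4, 5, 6, 7, 8} — 8 values for 8 variables — and 1 appears only in lane 8's list, so lane 8 = 1.
Among the 7 still-open variables, 3 fits only lane 1 (and all 7 values in {2, 3, 4, 5, 6, 7, 8} must be used), so lane 1 = 3.
The 6 still-open variables together cover exactly {2, 4, 5, 6, 7, 8} — 6 values for 6 variables — and 4 appears only in lane 4's list, so lane 4 = 4.

4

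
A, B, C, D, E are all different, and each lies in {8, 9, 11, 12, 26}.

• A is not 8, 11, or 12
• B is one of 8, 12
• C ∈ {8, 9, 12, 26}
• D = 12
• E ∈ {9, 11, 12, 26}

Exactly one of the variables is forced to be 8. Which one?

D must be 12 (only option left). So B, C, E can't be 12.
So 8 goes to B.

B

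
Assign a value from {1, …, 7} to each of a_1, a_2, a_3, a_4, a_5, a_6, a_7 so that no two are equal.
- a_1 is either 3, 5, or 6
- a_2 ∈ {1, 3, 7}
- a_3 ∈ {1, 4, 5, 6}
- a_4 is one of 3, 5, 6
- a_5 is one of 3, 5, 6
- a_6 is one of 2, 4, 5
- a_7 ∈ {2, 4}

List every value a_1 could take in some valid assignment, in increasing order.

The 7 variables together cover exactly {1, 2, 3, 4, 5, 6, 7} — 7 values for 7 variables — and 7 appears only in a_2's list, so a_2 = 7.
The 6 still-open variables together cover exactly {1, 2, 3, 4, 5, 6} — 6 values for 6 variables — and 1 appears only in a_3's list, so a_3 = 1.
The 3 variables a_1, a_4, a_5 are confined to {3, 5, 6}, which locks those values in; drop them from a_6.
No further eliminations apply; a_1 can still be any of 3, 5, 6.

3, 5, 6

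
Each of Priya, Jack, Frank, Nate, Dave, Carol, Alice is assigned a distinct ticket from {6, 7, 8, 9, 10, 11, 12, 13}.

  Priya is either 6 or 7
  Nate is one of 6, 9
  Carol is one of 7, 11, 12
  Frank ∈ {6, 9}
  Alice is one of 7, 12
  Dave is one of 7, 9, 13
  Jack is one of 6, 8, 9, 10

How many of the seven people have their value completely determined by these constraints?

4

Frank and Nate share exactly the 2 values {6, 9}; by pigeonhole those values go to them, so strike 6, 9 from Priya, Jack, Dave.
Priya has just one choice, so Priya = 7. So Dave, Carol, Alice can't be 7.
Dave's domain is down to {13}, so Dave = 13.
Alice must be 12 (only option left). Strike 12 from Carol.
Carol must be 11 (only option left).
Determined: Priya=7, Dave=13, Carol=11, Alice=12. The other people each still have more than one consistent value. That makes 4.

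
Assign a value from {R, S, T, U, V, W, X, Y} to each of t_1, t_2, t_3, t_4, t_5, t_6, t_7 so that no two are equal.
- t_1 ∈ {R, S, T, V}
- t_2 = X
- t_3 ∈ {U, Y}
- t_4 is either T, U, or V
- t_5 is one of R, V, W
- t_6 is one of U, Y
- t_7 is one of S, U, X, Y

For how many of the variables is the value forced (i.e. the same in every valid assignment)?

2

t_2's domain is down to {X}, so t_2 = X. Remove X from t_7.
t_3 and t_6 share exactly the 2 values {U, Y}; by pigeonhole those values go to them, so strike U, Y from t_4, t_7.
t_7 must be S (only option left). Eliminate S elsewhere: t_1.
Determined: t_2=X, t_7=S. The other variables each still have more than one consistent value. That makes 2.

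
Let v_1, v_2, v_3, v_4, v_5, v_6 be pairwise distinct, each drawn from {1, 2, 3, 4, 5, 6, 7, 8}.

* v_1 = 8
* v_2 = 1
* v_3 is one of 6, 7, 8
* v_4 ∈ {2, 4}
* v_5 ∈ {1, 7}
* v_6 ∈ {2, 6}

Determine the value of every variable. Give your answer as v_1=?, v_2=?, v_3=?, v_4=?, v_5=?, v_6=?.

v_1 has just one choice, so v_1 = 8. Strike 8 from v_3.
That leaves v_2 = 1. So v_5 can't be 1.
That leaves v_5 = 7. Remove 7 from v_3.
v_3 has just one choice, so v_3 = 6. So v_6 can't be 6.
v_6 must be 2 (only option left). Eliminate 2 elsewhere: v_4.
v_4 must be 4 (only option left).

v_1=8, v_2=1, v_3=6, v_4=4, v_5=7, v_6=2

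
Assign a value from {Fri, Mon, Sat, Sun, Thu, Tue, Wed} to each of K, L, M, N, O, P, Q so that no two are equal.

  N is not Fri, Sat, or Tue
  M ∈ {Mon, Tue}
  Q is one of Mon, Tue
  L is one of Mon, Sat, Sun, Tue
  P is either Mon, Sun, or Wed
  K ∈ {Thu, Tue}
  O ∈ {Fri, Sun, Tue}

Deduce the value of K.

Among the 7 variables, Fri fits only O (and all 7 values in {Fri, Mon, Sat, Sun, Thu, Tue, Wed} must be used), so O = Fri.
Among the 6 still-open variables, Sat fits only L (and all 6 values in {Mon, Sat, Sun, Thu, Tue, Wed} must be used), so L = Sat.
The 2 variables M and Q are confined to {Mon, Tue}, which locks those values in; drop them from K, N, P.
So K = Thu.

Thu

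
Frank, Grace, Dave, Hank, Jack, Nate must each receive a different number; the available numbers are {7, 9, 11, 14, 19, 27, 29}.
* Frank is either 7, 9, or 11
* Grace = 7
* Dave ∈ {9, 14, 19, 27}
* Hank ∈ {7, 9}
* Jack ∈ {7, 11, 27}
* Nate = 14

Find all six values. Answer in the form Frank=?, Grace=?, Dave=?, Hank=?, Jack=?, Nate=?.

Grace has just one choice, so Grace = 7. Strike 7 from Frank, Hank, Jack.
Hank has just one choice, so Hank = 9. Strike 9 from Frank, Dave.
Nate's domain is down to {14}, so Nate = 14. Remove 14 from Dave.
That leaves Frank = 11. Remove 11 from Jack.
That leaves Jack = 27. Strike 27 from Dave.
Dave's domain is down to {19}, so Dave = 19.

Frank=11, Grace=7, Dave=19, Hank=9, Jack=27, Nate=14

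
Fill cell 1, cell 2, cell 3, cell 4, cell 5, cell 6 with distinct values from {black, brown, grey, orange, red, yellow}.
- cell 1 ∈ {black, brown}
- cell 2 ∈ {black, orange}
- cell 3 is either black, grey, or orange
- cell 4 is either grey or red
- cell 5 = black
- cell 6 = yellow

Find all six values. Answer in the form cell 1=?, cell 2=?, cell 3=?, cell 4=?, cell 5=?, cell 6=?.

cell 1=brown, cell 2=orange, cell 3=grey, cell 4=red, cell 5=black, cell 6=yellow

cell 5 must be black (only option left). Eliminate black elsewhere: cell 1, cell 2, cell 3.
cell 6's domain is down to {yellow}, so cell 6 = yellow.
That leaves cell 1 = brown.
cell 2 must be orange (only option left). Strike orange from cell 3.
cell 3 has just one choice, so cell 3 = grey. So cell 4 can't be grey.
That leaves cell 4 = red.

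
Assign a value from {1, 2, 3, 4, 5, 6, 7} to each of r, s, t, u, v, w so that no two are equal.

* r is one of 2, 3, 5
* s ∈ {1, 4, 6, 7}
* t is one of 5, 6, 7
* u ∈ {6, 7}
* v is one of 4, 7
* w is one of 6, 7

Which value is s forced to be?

1

The 2 variables u and w are confined to {6, 7}, which locks those values in; drop them from s, t, v.
t has just one choice, so t = 5. Strike 5 from r.
v has just one choice, so v = 4. So s can't be 4.
So s = 1.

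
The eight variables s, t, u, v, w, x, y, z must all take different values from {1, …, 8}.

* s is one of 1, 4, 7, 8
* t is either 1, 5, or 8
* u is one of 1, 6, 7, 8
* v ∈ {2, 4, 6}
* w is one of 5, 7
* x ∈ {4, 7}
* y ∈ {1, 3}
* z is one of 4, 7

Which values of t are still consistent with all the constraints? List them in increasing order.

Among the 8 variables, 2 fits only v (and all 8 values in {1, 2, 3, 4, 5, 6, 7, 8} must be used), so v = 2.
Among the 7 still-open variables, 3 fits only y (and all 7 values in {1, 3, 4, 5, 6, 7, 8} must be used), so y = 3.
The 6 still-open variables draw from only 6 values {1, 4, 5, 6, 7, 8}, so each is used; only u can be 6, hence u = 6.
x and z between them cover only {4, 7} — a naked pair. Remove those values from s, w.
w has just one choice, so w = 5. Remove 5 from t.
No further eliminations apply; t can still be any of 1, 8.

1, 8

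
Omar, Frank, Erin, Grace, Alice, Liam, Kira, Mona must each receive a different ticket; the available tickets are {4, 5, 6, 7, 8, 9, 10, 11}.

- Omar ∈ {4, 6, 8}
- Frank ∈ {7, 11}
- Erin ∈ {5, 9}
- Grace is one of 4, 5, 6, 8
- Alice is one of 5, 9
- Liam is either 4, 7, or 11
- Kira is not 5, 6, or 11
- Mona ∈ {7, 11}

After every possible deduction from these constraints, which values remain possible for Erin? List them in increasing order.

5, 9

The 8 variables together cover exactly {4, 5, 6, 7, 8, 9, 10, 11} — 8 values for 8 variables — and 10 appears only in Kira's list, so Kira = 10.
Frank and Mona between them cover only {7, 11} — a naked pair. Remove those values from Liam.
Liam must be 4 (only option left). So Omar, Grace can't be 4.
Erin and Alice between them cover only {5, 9} — a naked pair. Remove those values from Grace.
No further eliminations apply; Erin can still be any of 5, 9.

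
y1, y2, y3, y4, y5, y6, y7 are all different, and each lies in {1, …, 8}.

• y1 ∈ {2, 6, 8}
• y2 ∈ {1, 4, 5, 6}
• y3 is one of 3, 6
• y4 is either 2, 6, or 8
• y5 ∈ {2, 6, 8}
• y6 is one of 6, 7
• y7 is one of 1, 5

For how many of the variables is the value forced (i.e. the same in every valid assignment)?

y1, y4, y5 share exactly the 3 values {2, 6, 8}; by pigeonhole those values go to them, so strike 2, 6, 8 from y2, y3, y6.
y3's domain is down to {3}, so y3 = 3.
y6's domain is down to {7}, so y6 = 7.
Determined: y3=3, y6=7. The other variables each still have more than one consistent value. That makes 2.

2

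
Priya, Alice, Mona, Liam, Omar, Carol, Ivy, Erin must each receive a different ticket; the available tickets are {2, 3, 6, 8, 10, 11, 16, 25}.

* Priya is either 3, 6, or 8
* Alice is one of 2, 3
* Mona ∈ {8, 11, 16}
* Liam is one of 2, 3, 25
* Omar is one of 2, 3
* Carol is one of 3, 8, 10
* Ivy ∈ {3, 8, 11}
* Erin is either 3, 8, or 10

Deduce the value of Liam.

Among the 8 variables, 6 fits only Priya (and all 8 values in {2, 3, 6, 8, 10, 11, 16, 25} must be used), so Priya = 6.
Among the 7 still-open variables, 16 fits only Mona (and all 7 values in {2, 3, 8, 10, 11, 16, 25} must be used), so Mona = 16.
The 6 still-open variables together cover exactly {2, 3, 8, 10, 11, 25} — 6 values for 6 variables — and 11 appears only in Ivy's list, so Ivy = 11.
Among the 5 still-open variables, 25 fits only Liam (and all 5 values in {2, 3, 8, 10, 25} must be used), so Liam = 25.

25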